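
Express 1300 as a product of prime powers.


1300 / 2 = 650
650 / 2 = 325
325 / 5 = 65
65 / 5 = 13
13 / 13 = 1
1300 = 2^2 × 5^2 × 13


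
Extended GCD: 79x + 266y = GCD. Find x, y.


Tabular extended Euclidean (each row: r = 79*s + 266*t):
r=79, s=1, t=0
r=266, s=0, t=1
q=0: r=79, s=1, t=0   [79*(1) + 266*(0) = 79]
q=3: r=29, s=-3, t=1   [79*(-3) + 266*(1) = 29]
q=2: r=21, s=7, t=-2   [79*(7) + 266*(-2) = 21]
q=1: r=8, s=-10, t=3   [79*(-10) + 266*(3) = 8]
q=2: r=5, s=27, t=-8   [79*(27) + 266*(-8) = 5]
q=1: r=3, s=-37, t=11   [79*(-37) + 266*(11) = 3]
q=1: r=2, s=64, t=-19   [79*(64) + 266*(-19) = 2]
q=1: r=1, s=-101, t=30   [79*(-101) + 266*(30) = 1]
q=2: r=0, s=266, t=-79   [79*(266) + 266*(-79) = 0]
GCD = 1; from the row with r=1: x=-101, y=30
Check: 79*(-101) + 266*(30) = -7979 + 7980 = 1

GCD = 1, x = -101, y = 30


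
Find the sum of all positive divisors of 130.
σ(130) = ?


Divisors of 130: 1, 2, 5, 10, 13, 26, 65, 130
Sum = 1 + 2 + 5 + 10 + 13 + 26 + 65 + 130 = 252

σ(130) = 252


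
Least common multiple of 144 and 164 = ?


GCD(144, 164) = 4
LCM = 144*164/4 = 23616/4 = 5904

LCM = 5904


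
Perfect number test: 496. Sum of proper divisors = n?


Proper divisors of 496: 1, 2, 4, 8, 16, 31, 62, 124, 248
Sum = 1 + 2 + 4 + 8 + 16 + 31 + 62 + 124 + 248 = 496

Yes, 496 is perfect (496 = 496)


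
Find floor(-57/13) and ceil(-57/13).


-57/13 = -4.3846
floor = -5
ceil = -4

floor = -5, ceil = -4


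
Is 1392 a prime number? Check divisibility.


1392 / 2 = 696 (exact division)
1392 is NOT prime.

No, 1392 is not prime


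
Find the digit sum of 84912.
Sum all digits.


8 + 4 + 9 + 1 + 2 = 24


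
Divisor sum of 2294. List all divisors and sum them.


Divisors of 2294: 1, 2, 31, 37, 62, 74, 1147, 2294
Sum = 1 + 2 + 31 + 37 + 62 + 74 + 1147 + 2294 = 3648

σ(2294) = 3648


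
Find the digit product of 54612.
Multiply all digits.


5 × 4 × 6 × 1 × 2 = 240


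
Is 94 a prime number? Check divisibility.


94 / 2 = 47 (exact division)
94 is NOT prime.

No, 94 is not prime


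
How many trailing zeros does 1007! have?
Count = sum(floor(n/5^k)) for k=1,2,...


floor(1007/5) = 201
floor(1007/25) = 40
floor(1007/125) = 8
floor(1007/625) = 1
Total = 250

250 trailing zeros


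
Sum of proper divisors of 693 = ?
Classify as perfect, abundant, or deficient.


Proper divisors: 1, 3, 7, 9, 11, 21, 33, 63, 77, 99, 231
Sum = 1 + 3 + 7 + 9 + 11 + 21 + 33 + 63 + 77 + 99 + 231 = 555
555 < 693 → deficient

s(693) = 555 (deficient)


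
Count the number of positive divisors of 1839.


1839 = 3^1 × 613^1
d(1839) = (1+1) × (1+1) = 4

4 divisors


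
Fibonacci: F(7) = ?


Sequence: 1, 1, 2, 3, 5, 8, 13
F(7) = 13


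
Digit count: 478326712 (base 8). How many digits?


478326712 in base 8 = 3440527670
Number of digits = 10

10 digits (base 8)


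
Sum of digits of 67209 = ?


6 + 7 + 2 + 0 + 9 = 24


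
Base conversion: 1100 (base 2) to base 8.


1100 (base 2) = 12 (decimal)
12 (decimal) = 14 (base 8)


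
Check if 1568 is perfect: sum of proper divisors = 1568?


Proper divisors of 1568: 1, 2, 4, 7, 8, 14, 16, 28, 32, 49, 56, 98, 112, 196, 224, 392, 784
Sum = 1 + 2 + 4 + 7 + 8 + 14 + 16 + 28 + 32 + 49 + 56 + 98 + 112 + 196 + 224 + 392 + 784 = 2023

No, 1568 is not perfect (2023 ≠ 1568)


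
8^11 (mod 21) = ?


8^1 mod 21 = 8
8^2 mod 21 = 1
8^3 mod 21 = 8
8^4 mod 21 = 1
8^5 mod 21 = 8
8^6 mod 21 = 1
8^7 mod 21 = 8
8^8 mod 21 = 1
8^9 mod 21 = 8
8^10 mod 21 = 1
8^11 mod 21 = 8


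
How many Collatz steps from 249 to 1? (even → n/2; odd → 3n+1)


249 → 748 → 374 → 187 → 562 → 281 → 844 → 422 → 211 → 634 → 317 → 952 → 476 → 238 → 119 → 358 → 179 → 538 → 269 → 808 → 404 → 202 → 101 → 304 → 152 → 76 → 38 → 19 → 58 → 29 → 88 → 44 → 22 → 11 → 34 → 17 → 52 → 26 → 13 → 40 → 20 → 10 → 5 → 16 → 8 → 4 → 2 → 1
Total steps = 47

47 steps


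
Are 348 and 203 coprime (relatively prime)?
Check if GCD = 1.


Euclidean algorithm:
348 = 1 * 203 + 145
203 = 1 * 145 + 58
145 = 2 * 58 + 29
58 = 2 * 29 + 0
GCD(348, 203) = 29

No, not coprime (GCD = 29)


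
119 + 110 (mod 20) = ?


119 + 110 = 229
229 mod 20 = 9


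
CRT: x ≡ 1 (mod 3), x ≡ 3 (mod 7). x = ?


M = 3*7 = 21
M1 = M/3 = 7, M2 = M/7 = 3
M1^(-1) mod 3 = 1, M2^(-1) mod 7 = 5
x = 1*7*1 + 3*3*5 = 52
52 mod 21 = 10
Check: 10 mod 3 = 1 ✓, 10 mod 7 = 3 ✓

x ≡ 10 (mod 21)


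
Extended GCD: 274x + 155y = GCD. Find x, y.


Tabular extended Euclidean (each row: r = 274*s + 155*t):
r=274, s=1, t=0
r=155, s=0, t=1
q=1: r=119, s=1, t=-1   [274*(1) + 155*(-1) = 119]
q=1: r=36, s=-1, t=2   [274*(-1) + 155*(2) = 36]
q=3: r=11, s=4, t=-7   [274*(4) + 155*(-7) = 11]
q=3: r=3, s=-13, t=23   [274*(-13) + 155*(23) = 3]
q=3: r=2, s=43, t=-76   [274*(43) + 155*(-76) = 2]
q=1: r=1, s=-56, t=99   [274*(-56) + 155*(99) = 1]
q=2: r=0, s=155, t=-274   [274*(155) + 155*(-274) = 0]
GCD = 1; from the row with r=1: x=-56, y=99
Check: 274*(-56) + 155*(99) = -15344 + 15345 = 1

GCD = 1, x = -56, y = 99


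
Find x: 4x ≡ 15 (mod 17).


GCD(4, 17) = 1, unique solution
a^(-1) mod 17 = 13
x = 13 * 15 mod 17 = 8

x ≡ 8 (mod 17)


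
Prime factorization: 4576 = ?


4576 / 2 = 2288
2288 / 2 = 1144
1144 / 2 = 572
572 / 2 = 286
286 / 2 = 143
143 / 11 = 13
13 / 13 = 1
4576 = 2^5 × 11 × 13


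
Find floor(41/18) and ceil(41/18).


41/18 = 2.2778
floor = 2
ceil = 3

floor = 2, ceil = 3


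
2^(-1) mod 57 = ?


Use the extended Euclidean algorithm on (57, 2); each row r = 57*s + 2*t:
r=57, s=1, t=0
r=2, s=0, t=1
q=28: r=1, s=1, t=-28   [57*(1) + 2*(-28) = 1]
q=2: r=0, s=-2, t=57   [57*(-2) + 2*(57) = 0]
GCD = 1 with t = -28, so 2*(-28) ≡ 1 (mod 57)
Inverse = -28 mod 57 = 29
Check: 2 * 29 = 58 ≡ 1 (mod 57)

2^(-1) ≡ 29 (mod 57)


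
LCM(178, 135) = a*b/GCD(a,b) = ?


GCD(178, 135) = 1
LCM = 178*135/1 = 24030/1 = 24030

LCM = 24030


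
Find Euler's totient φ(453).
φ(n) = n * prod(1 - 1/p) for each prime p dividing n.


453 = 3 × 151
Prime factors: 3, 151
φ(453) = 453 × (1-1/3) × (1-1/151)
= 453 × 2/3 × 150/151 = 300

φ(453) = 300


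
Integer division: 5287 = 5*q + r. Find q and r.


5287 = 5 * 1057 + 2
Check: 5285 + 2 = 5287

q = 1057, r = 2


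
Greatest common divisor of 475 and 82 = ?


475 = 5 * 82 + 65
82 = 1 * 65 + 17
65 = 3 * 17 + 14
17 = 1 * 14 + 3
14 = 4 * 3 + 2
3 = 1 * 2 + 1
2 = 2 * 1 + 0
GCD = 1


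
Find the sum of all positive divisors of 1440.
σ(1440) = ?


Divisors of 1440: 1, 2, 3, 4, 5, 6, 8, 9, 10, 12, 15, 16, 18, 20, 24, 30, 32, 36, 40, 45, 48, 60, 72, 80, 90, 96, 120, 144, 160, 180, 240, 288, 360, 480, 720, 1440
Sum = 1 + 2 + 3 + 4 + 5 + 6 + 8 + 9 + 10 + 12 + 15 + 16 + 18 + 20 + 24 + 30 + 32 + 36 + 40 + 45 + 48 + 60 + 72 + 80 + 90 + 96 + 120 + 144 + 160 + 180 + 240 + 288 + 360 + 480 + 720 + 1440 = 4914

σ(1440) = 4914


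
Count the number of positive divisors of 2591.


2591 = 2591^1
d(2591) = (1+1) = 2

2 divisors


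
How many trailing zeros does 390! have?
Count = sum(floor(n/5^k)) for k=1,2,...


floor(390/5) = 78
floor(390/25) = 15
floor(390/125) = 3
Total = 96

96 trailing zeros


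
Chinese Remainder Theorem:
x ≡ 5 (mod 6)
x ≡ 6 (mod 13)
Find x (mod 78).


M = 6*13 = 78
M1 = M/6 = 13, M2 = M/13 = 6
M1^(-1) mod 6 = 1, M2^(-1) mod 13 = 11
x = 5*13*1 + 6*6*11 = 461
461 mod 78 = 71
Check: 71 mod 6 = 5 ✓, 71 mod 13 = 6 ✓

x ≡ 71 (mod 78)


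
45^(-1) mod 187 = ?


Use the extended Euclidean algorithm on (187, 45); each row r = 187*s + 45*t:
r=187, s=1, t=0
r=45, s=0, t=1
q=4: r=7, s=1, t=-4   [187*(1) + 45*(-4) = 7]
q=6: r=3, s=-6, t=25   [187*(-6) + 45*(25) = 3]
q=2: r=1, s=13, t=-54   [187*(13) + 45*(-54) = 1]
q=3: r=0, s=-45, t=187   [187*(-45) + 45*(187) = 0]
GCD = 1 with t = -54, so 45*(-54) ≡ 1 (mod 187)
Inverse = -54 mod 187 = 133
Check: 45 * 133 = 5985 ≡ 1 (mod 187)

45^(-1) ≡ 133 (mod 187)


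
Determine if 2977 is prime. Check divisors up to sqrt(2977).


2977 / 13 = 229 (exact division)
2977 is NOT prime.

No, 2977 is not prime


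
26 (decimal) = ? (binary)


26 (base 10) = 26 (decimal)
26 (decimal) = 11010 (base 2)


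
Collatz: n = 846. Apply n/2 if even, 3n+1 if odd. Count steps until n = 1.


846 → 423 → 1270 → 635 → 1906 → 953 → 2860 → 1430 → 715 → 2146 → 1073 → 3220 → 1610 → 805 → 2416 → 1208 → 604 → 302 → 151 → 454 → 227 → 682 → 341 → 1024 → 512 → 256 → 128 → 64 → 32 → 16 → 8 → 4 → 2 → 1
Total steps = 33

33 steps


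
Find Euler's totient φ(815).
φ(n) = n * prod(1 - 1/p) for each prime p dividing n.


815 = 5 × 163
Prime factors: 5, 163
φ(815) = 815 × (1-1/5) × (1-1/163)
= 815 × 4/5 × 162/163 = 648

φ(815) = 648


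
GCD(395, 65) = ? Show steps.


395 = 6 * 65 + 5
65 = 13 * 5 + 0
GCD = 5


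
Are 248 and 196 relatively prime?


Euclidean algorithm:
248 = 1 * 196 + 52
196 = 3 * 52 + 40
52 = 1 * 40 + 12
40 = 3 * 12 + 4
12 = 3 * 4 + 0
GCD(248, 196) = 4

No, not coprime (GCD = 4)


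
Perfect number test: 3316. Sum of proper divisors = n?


Proper divisors of 3316: 1, 2, 4, 829, 1658
Sum = 1 + 2 + 4 + 829 + 1658 = 2494

No, 3316 is not perfect (2494 ≠ 3316)


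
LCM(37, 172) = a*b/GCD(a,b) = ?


GCD(37, 172) = 1
LCM = 37*172/1 = 6364/1 = 6364

LCM = 6364


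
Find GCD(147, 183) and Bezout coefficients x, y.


Tabular extended Euclidean (each row: r = 147*s + 183*t):
r=147, s=1, t=0
r=183, s=0, t=1
q=0: r=147, s=1, t=0   [147*(1) + 183*(0) = 147]
q=1: r=36, s=-1, t=1   [147*(-1) + 183*(1) = 36]
q=4: r=3, s=5, t=-4   [147*(5) + 183*(-4) = 3]
q=12: r=0, s=-61, t=49   [147*(-61) + 183*(49) = 0]
GCD = 3; from the row with r=3: x=5, y=-4
Check: 147*(5) + 183*(-4) = 735 - 732 = 3

GCD = 3, x = 5, y = -4


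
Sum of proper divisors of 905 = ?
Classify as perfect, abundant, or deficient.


Proper divisors: 1, 5, 181
Sum = 1 + 5 + 181 = 187
187 < 905 → deficient

s(905) = 187 (deficient)


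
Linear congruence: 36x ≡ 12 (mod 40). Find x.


GCD(36, 40) = 4 divides 12
Divide: 9x ≡ 3 (mod 10)
x ≡ 7 (mod 10)


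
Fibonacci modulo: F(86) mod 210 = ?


F(k) mod 210 for k=1..86:
1, 1, 2, 3, 5, 8, 13, 21, 34, 55, 89, 144, 23, 167, 190, 147, 127, 64, 191, 45, 26, 71, 97, 168, 55, 13, 68, 81, 149, 20, 169, 189, 148, 127, 65, 192, 47, 29, 76, 105, 181, 76, 47, 123, 170, 83, 43, 126, 169, 85, 44, 129, 173, 92, 55, 147, 202, 139, 131, 60, 191, 41, 22, 63, 85, 148, 23, 171, 194, 155, 139, 84, 13, 97, 110, 207, 107, 104, 1, 105, 106, 1, 107, 108, 5, 113
F(86) mod 210 = 113


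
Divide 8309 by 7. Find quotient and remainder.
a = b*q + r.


8309 = 7 * 1187 + 0
Check: 8309 + 0 = 8309

q = 1187, r = 0


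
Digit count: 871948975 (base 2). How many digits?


871948975 in base 2 = 110011111110001110001010101111
Number of digits = 30

30 digits (base 2)


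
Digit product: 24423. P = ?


2 × 4 × 4 × 2 × 3 = 192


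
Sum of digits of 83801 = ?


8 + 3 + 8 + 0 + 1 = 20


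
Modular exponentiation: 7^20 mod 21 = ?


7^1 mod 21 = 7
7^2 mod 21 = 7
7^3 mod 21 = 7
7^4 mod 21 = 7
7^5 mod 21 = 7
7^6 mod 21 = 7
7^7 mod 21 = 7
7^8 mod 21 = 7
7^9 mod 21 = 7
7^10 mod 21 = 7
7^11 mod 21 = 7
7^12 mod 21 = 7
7^13 mod 21 = 7
7^14 mod 21 = 7
7^15 mod 21 = 7
7^16 mod 21 = 7
7^17 mod 21 = 7
7^18 mod 21 = 7
7^19 mod 21 = 7
7^20 mod 21 = 7


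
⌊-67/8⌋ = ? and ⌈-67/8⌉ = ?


-67/8 = -8.3750
floor = -9
ceil = -8

floor = -9, ceil = -8


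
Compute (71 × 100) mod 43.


71 × 100 = 7100
7100 mod 43 = 5


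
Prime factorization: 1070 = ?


1070 / 2 = 535
535 / 5 = 107
107 / 107 = 1
1070 = 2 × 5 × 107


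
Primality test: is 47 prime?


Check divisors up to sqrt(47) = 6.8557
No divisors found.
47 is prime.

Yes, 47 is prime


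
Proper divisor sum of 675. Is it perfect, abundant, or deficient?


Proper divisors: 1, 3, 5, 9, 15, 25, 27, 45, 75, 135, 225
Sum = 1 + 3 + 5 + 9 + 15 + 25 + 27 + 45 + 75 + 135 + 225 = 565
565 < 675 → deficient

s(675) = 565 (deficient)


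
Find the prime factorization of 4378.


4378 / 2 = 2189
2189 / 11 = 199
199 / 199 = 1
4378 = 2 × 11 × 199


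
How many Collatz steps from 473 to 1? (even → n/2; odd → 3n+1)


473 → 1420 → 710 → 355 → 1066 → 533 → 1600 → 800 → 400 → 200 → 100 → 50 → 25 → 76 → 38 → 19 → 58 → 29 → 88 → 44 → 22 → 11 → 34 → 17 → 52 → 26 → 13 → 40 → 20 → 10 → 5 → 16 → 8 → 4 → 2 → 1
Total steps = 35

35 steps


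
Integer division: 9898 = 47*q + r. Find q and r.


9898 = 47 * 210 + 28
Check: 9870 + 28 = 9898

q = 210, r = 28


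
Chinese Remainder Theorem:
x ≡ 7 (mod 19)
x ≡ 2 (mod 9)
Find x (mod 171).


M = 19*9 = 171
M1 = M/19 = 9, M2 = M/9 = 19
M1^(-1) mod 19 = 17, M2^(-1) mod 9 = 1
x = 7*9*17 + 2*19*1 = 1109
1109 mod 171 = 83
Check: 83 mod 19 = 7 ✓, 83 mod 9 = 2 ✓

x ≡ 83 (mod 171)


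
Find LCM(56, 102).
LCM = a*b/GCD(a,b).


GCD(56, 102) = 2
LCM = 56*102/2 = 5712/2 = 2856

LCM = 2856


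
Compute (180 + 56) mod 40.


180 + 56 = 236
236 mod 40 = 36


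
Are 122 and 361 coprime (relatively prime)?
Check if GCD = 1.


Euclidean algorithm:
361 = 2 * 122 + 117
122 = 1 * 117 + 5
117 = 23 * 5 + 2
5 = 2 * 2 + 1
2 = 2 * 1 + 0
GCD(122, 361) = 1

Yes, coprime (GCD = 1)


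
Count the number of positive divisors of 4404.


4404 = 2^2 × 3^1 × 367^1
d(4404) = (2+1) × (1+1) × (1+1) = 12

12 divisors


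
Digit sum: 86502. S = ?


8 + 6 + 5 + 0 + 2 = 21


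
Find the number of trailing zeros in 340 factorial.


floor(340/5) = 68
floor(340/25) = 13
floor(340/125) = 2
Total = 83

83 trailing zeros


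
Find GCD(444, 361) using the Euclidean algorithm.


444 = 1 * 361 + 83
361 = 4 * 83 + 29
83 = 2 * 29 + 25
29 = 1 * 25 + 4
25 = 6 * 4 + 1
4 = 4 * 1 + 0
GCD = 1


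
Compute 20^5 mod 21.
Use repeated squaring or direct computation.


20^1 mod 21 = 20
20^2 mod 21 = 1
20^3 mod 21 = 20
20^4 mod 21 = 1
20^5 mod 21 = 20


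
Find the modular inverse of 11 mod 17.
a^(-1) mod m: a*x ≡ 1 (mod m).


Use the extended Euclidean algorithm on (17, 11); each row r = 17*s + 11*t:
r=17, s=1, t=0
r=11, s=0, t=1
q=1: r=6, s=1, t=-1   [17*(1) + 11*(-1) = 6]
q=1: r=5, s=-1, t=2   [17*(-1) + 11*(2) = 5]
q=1: r=1, s=2, t=-3   [17*(2) + 11*(-3) = 1]
q=5: r=0, s=-11, t=17   [17*(-11) + 11*(17) = 0]
GCD = 1 with t = -3, so 11*(-3) ≡ 1 (mod 17)
Inverse = -3 mod 17 = 14
Check: 11 * 14 = 154 ≡ 1 (mod 17)

11^(-1) ≡ 14 (mod 17)


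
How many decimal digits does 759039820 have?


759039820 has 9 digits in base 10
floor(log10(759039820)) + 1 = floor(8.8803) + 1 = 9

9 digits (base 10)


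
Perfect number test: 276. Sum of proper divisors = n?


Proper divisors of 276: 1, 2, 3, 4, 6, 12, 23, 46, 69, 92, 138
Sum = 1 + 2 + 3 + 4 + 6 + 12 + 23 + 46 + 69 + 92 + 138 = 396

No, 276 is not perfect (396 ≠ 276)


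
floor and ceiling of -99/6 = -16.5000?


-99/6 = -16.5000
floor = -17
ceil = -16

floor = -17, ceil = -16


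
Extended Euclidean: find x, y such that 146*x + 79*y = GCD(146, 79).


Tabular extended Euclidean (each row: r = 146*s + 79*t):
r=146, s=1, t=0
r=79, s=0, t=1
q=1: r=67, s=1, t=-1   [146*(1) + 79*(-1) = 67]
q=1: r=12, s=-1, t=2   [146*(-1) + 79*(2) = 12]
q=5: r=7, s=6, t=-11   [146*(6) + 79*(-11) = 7]
q=1: r=5, s=-7, t=13   [146*(-7) + 79*(13) = 5]
q=1: r=2, s=13, t=-24   [146*(13) + 79*(-24) = 2]
q=2: r=1, s=-33, t=61   [146*(-33) + 79*(61) = 1]
q=2: r=0, s=79, t=-146   [146*(79) + 79*(-146) = 0]
GCD = 1; from the row with r=1: x=-33, y=61
Check: 146*(-33) + 79*(61) = -4818 + 4819 = 1

GCD = 1, x = -33, y = 61


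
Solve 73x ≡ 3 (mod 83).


GCD(73, 83) = 1, unique solution
a^(-1) mod 83 = 58
x = 58 * 3 mod 83 = 8

x ≡ 8 (mod 83)


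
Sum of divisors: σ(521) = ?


Divisors of 521: 1, 521
Sum = 1 + 521 = 522

σ(521) = 522


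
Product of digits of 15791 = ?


1 × 5 × 7 × 9 × 1 = 315


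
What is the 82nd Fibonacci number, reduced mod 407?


F(k) mod 407 for k=1..82:
1, 1, 2, 3, 5, 8, 13, 21, 34, 55, 89, 144, 233, 377, 203, 173, 376, 142, 111, 253, 364, 210, 167, 377, 137, 107, 244, 351, 188, 132, 320, 45, 365, 3, 368, 371, 332, 296, 221, 110, 331, 34, 365, 399, 357, 349, 299, 241, 133, 374, 100, 67, 167, 234, 401, 228, 222, 43, 265, 308, 166, 67, 233, 300, 126, 19, 145, 164, 309, 66, 375, 34, 2, 36, 38, 74, 112, 186, 298, 77, 375, 45
F(82) mod 407 = 45


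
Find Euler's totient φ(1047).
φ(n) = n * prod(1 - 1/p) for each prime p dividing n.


1047 = 3 × 349
Prime factors: 3, 349
φ(1047) = 1047 × (1-1/3) × (1-1/349)
= 1047 × 2/3 × 348/349 = 696

φ(1047) = 696


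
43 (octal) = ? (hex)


43 (base 8) = 35 (decimal)
35 (decimal) = 23 (base 16)


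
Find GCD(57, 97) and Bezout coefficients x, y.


Tabular extended Euclidean (each row: r = 57*s + 97*t):
r=57, s=1, t=0
r=97, s=0, t=1
q=0: r=57, s=1, t=0   [57*(1) + 97*(0) = 57]
q=1: r=40, s=-1, t=1   [57*(-1) + 97*(1) = 40]
q=1: r=17, s=2, t=-1   [57*(2) + 97*(-1) = 17]
q=2: r=6, s=-5, t=3   [57*(-5) + 97*(3) = 6]
q=2: r=5, s=12, t=-7   [57*(12) + 97*(-7) = 5]
q=1: r=1, s=-17, t=10   [57*(-17) + 97*(10) = 1]
q=5: r=0, s=97, t=-57   [57*(97) + 97*(-57) = 0]
GCD = 1; from the row with r=1: x=-17, y=10
Check: 57*(-17) + 97*(10) = -969 + 970 = 1

GCD = 1, x = -17, y = 10


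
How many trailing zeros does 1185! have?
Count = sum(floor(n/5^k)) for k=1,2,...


floor(1185/5) = 237
floor(1185/25) = 47
floor(1185/125) = 9
floor(1185/625) = 1
Total = 294

294 trailing zeros


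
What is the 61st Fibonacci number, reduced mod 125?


F(k) mod 125 for k=1..61:
1, 1, 2, 3, 5, 8, 13, 21, 34, 55, 89, 19, 108, 2, 110, 112, 97, 84, 56, 15, 71, 86, 32, 118, 25, 18, 43, 61, 104, 40, 19, 59, 78, 12, 90, 102, 67, 44, 111, 30, 16, 46, 62, 108, 45, 28, 73, 101, 49, 25, 74, 99, 48, 22, 70, 92, 37, 4, 41, 45, 86
F(61) mod 125 = 86


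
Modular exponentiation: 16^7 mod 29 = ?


16^1 mod 29 = 16
16^2 mod 29 = 24
16^3 mod 29 = 7
16^4 mod 29 = 25
16^5 mod 29 = 23
16^6 mod 29 = 20
16^7 mod 29 = 1


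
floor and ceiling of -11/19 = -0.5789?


-11/19 = -0.5789
floor = -1
ceil = 0

floor = -1, ceil = 0


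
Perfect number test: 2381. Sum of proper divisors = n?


Proper divisors of 2381: 1
Sum = 1 = 1

No, 2381 is not perfect (1 ≠ 2381)


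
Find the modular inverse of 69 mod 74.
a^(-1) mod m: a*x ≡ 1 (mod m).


Use the extended Euclidean algorithm on (74, 69); each row r = 74*s + 69*t:
r=74, s=1, t=0
r=69, s=0, t=1
q=1: r=5, s=1, t=-1   [74*(1) + 69*(-1) = 5]
q=13: r=4, s=-13, t=14   [74*(-13) + 69*(14) = 4]
q=1: r=1, s=14, t=-15   [74*(14) + 69*(-15) = 1]
q=4: r=0, s=-69, t=74   [74*(-69) + 69*(74) = 0]
GCD = 1 with t = -15, so 69*(-15) ≡ 1 (mod 74)
Inverse = -15 mod 74 = 59
Check: 69 * 59 = 4071 ≡ 1 (mod 74)

69^(-1) ≡ 59 (mod 74)


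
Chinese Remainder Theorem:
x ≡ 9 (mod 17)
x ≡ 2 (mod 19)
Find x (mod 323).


M = 17*19 = 323
M1 = M/17 = 19, M2 = M/19 = 17
M1^(-1) mod 17 = 9, M2^(-1) mod 19 = 9
x = 9*19*9 + 2*17*9 = 1845
1845 mod 323 = 230
Check: 230 mod 17 = 9 ✓, 230 mod 19 = 2 ✓

x ≡ 230 (mod 323)


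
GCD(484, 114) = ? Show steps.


484 = 4 * 114 + 28
114 = 4 * 28 + 2
28 = 14 * 2 + 0
GCD = 2


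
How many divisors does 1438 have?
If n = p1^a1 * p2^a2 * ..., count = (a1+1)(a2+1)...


1438 = 2^1 × 719^1
d(1438) = (1+1) × (1+1) = 4

4 divisors


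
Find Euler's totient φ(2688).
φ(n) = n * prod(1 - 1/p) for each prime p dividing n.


2688 = 2^7 × 3 × 7
Prime factors: 2, 3, 7
φ(2688) = 2688 × (1-1/2) × (1-1/3) × (1-1/7)
= 2688 × 1/2 × 2/3 × 6/7 = 768

φ(2688) = 768


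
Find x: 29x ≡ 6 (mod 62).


GCD(29, 62) = 1, unique solution
a^(-1) mod 62 = 15
x = 15 * 6 mod 62 = 28

x ≡ 28 (mod 62)


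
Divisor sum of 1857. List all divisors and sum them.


Divisors of 1857: 1, 3, 619, 1857
Sum = 1 + 3 + 619 + 1857 = 2480

σ(1857) = 2480


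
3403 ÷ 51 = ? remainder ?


3403 = 51 * 66 + 37
Check: 3366 + 37 = 3403

q = 66, r = 37


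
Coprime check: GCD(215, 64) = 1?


Euclidean algorithm:
215 = 3 * 64 + 23
64 = 2 * 23 + 18
23 = 1 * 18 + 5
18 = 3 * 5 + 3
5 = 1 * 3 + 2
3 = 1 * 2 + 1
2 = 2 * 1 + 0
GCD(215, 64) = 1

Yes, coprime (GCD = 1)


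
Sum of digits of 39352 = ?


3 + 9 + 3 + 5 + 2 = 22


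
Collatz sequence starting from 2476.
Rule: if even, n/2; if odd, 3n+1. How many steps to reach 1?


2476 → 1238 → 619 → 1858 → 929 → 2788 → 1394 → 697 → 2092 → 1046 → 523 → 1570 → 785 → 2356 → 1178 → 589 → 1768 → 884 → 442 → 221 → 664 → 332 → 166 → 83 → 250 → 125 → 376 → 188 → 94 → 47 → 142 → 71 → 214 → 107 → 322 → 161 → 484 → 242 → 121 → 364 → 182 → 91 → 274 → 137 → 412 → 206 → 103 → 310 → 155 → 466 → 233 → 700 → 350 → 175 → 526 → 263 → 790 → 395 → 1186 → 593 → 1780 → 890 → 445 → 1336 → 668 → 334 → 167 → 502 → 251 → 754 → 377 → 1132 → 566 → 283 → 850 → 425 → 1276 → 638 → 319 → 958 → 479 → 1438 → 719 → 2158 → 1079 → 3238 → 1619 → 4858 → 2429 → 7288 → 3644 → 1822 → 911 → 2734 → 1367 → 4102 → 2051 → 6154 → 3077 → 9232 → 4616 → 2308 → 1154 → 577 → 1732 → 866 → 433 → 1300 → 650 → 325 → 976 → 488 → 244 → 122 → 61 → 184 → 92 → 46 → 23 → 70 → 35 → 106 → 53 → 160 → 80 → 40 → 20 → 10 → 5 → 16 → 8 → 4 → 2 → 1
Total steps = 133

133 steps


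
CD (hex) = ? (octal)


CD (base 16) = 205 (decimal)
205 (decimal) = 315 (base 8)


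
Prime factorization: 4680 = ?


4680 / 2 = 2340
2340 / 2 = 1170
1170 / 2 = 585
585 / 3 = 195
195 / 3 = 65
65 / 5 = 13
13 / 13 = 1
4680 = 2^3 × 3^2 × 5 × 13


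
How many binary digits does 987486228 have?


987486228 in base 2 = 111010110110111101100000010100
Number of digits = 30

30 digits (base 2)


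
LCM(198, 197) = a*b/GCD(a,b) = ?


GCD(198, 197) = 1
LCM = 198*197/1 = 39006/1 = 39006

LCM = 39006


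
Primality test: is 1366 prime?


1366 / 2 = 683 (exact division)
1366 is NOT prime.

No, 1366 is not prime


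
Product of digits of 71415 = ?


7 × 1 × 4 × 1 × 5 = 140


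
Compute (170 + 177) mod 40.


170 + 177 = 347
347 mod 40 = 27


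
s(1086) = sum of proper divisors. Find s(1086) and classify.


Proper divisors: 1, 2, 3, 6, 181, 362, 543
Sum = 1 + 2 + 3 + 6 + 181 + 362 + 543 = 1098
1098 > 1086 → abundant

s(1086) = 1098 (abundant)


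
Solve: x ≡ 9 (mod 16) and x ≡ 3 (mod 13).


M = 16*13 = 208
M1 = M/16 = 13, M2 = M/13 = 16
M1^(-1) mod 16 = 5, M2^(-1) mod 13 = 9
x = 9*13*5 + 3*16*9 = 1017
1017 mod 208 = 185
Check: 185 mod 16 = 9 ✓, 185 mod 13 = 3 ✓

x ≡ 185 (mod 208)


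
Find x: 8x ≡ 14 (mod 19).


GCD(8, 19) = 1, unique solution
a^(-1) mod 19 = 12
x = 12 * 14 mod 19 = 16

x ≡ 16 (mod 19)


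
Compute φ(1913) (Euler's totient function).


1913 = 1913
Prime factors: 1913
φ(1913) = 1913 × (1-1/1913)
= 1913 × 1912/1913 = 1912

φ(1913) = 1912


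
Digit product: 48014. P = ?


4 × 8 × 0 × 1 × 4 = 0


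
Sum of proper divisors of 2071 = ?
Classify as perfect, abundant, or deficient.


Proper divisors: 1, 19, 109
Sum = 1 + 19 + 109 = 129
129 < 2071 → deficient

s(2071) = 129 (deficient)


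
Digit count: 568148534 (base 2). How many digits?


568148534 in base 2 = 100001110111010100001000110110
Number of digits = 30

30 digits (base 2)


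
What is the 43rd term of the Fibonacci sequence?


Sequence: 1, 1, 2, 3, 5, 8, 13, 21, 34, 55, 89, 144, 233, 377, 610, 987, 1597, 2584, 4181, 6765, 10946, 17711, 28657, 46368, 75025, 121393, 196418, 317811, 514229, 832040, 1346269, 2178309, 3524578, 5702887, 9227465, 14930352, 24157817, 39088169, 63245986, 102334155, 165580141, 267914296, 433494437
F(43) = 433494437


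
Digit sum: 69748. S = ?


6 + 9 + 7 + 4 + 8 = 34


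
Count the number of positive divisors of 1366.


1366 = 2^1 × 683^1
d(1366) = (1+1) × (1+1) = 4

4 divisors


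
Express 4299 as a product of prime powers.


4299 / 3 = 1433
1433 / 1433 = 1
4299 = 3 × 1433


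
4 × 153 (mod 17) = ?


4 × 153 = 612
612 mod 17 = 0


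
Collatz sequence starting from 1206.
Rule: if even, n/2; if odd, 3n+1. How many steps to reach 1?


1206 → 603 → 1810 → 905 → 2716 → 1358 → 679 → 2038 → 1019 → 3058 → 1529 → 4588 → 2294 → 1147 → 3442 → 1721 → 5164 → 2582 → 1291 → 3874 → 1937 → 5812 → 2906 → 1453 → 4360 → 2180 → 1090 → 545 → 1636 → 818 → 409 → 1228 → 614 → 307 → 922 → 461 → 1384 → 692 → 346 → 173 → 520 → 260 → 130 → 65 → 196 → 98 → 49 → 148 → 74 → 37 → 112 → 56 → 28 → 14 → 7 → 22 → 11 → 34 → 17 → 52 → 26 → 13 → 40 → 20 → 10 → 5 → 16 → 8 → 4 → 2 → 1
Total steps = 70

70 steps


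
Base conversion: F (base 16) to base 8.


F (base 16) = 15 (decimal)
15 (decimal) = 17 (base 8)


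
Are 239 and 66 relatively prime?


Euclidean algorithm:
239 = 3 * 66 + 41
66 = 1 * 41 + 25
41 = 1 * 25 + 16
25 = 1 * 16 + 9
16 = 1 * 9 + 7
9 = 1 * 7 + 2
7 = 3 * 2 + 1
2 = 2 * 1 + 0
GCD(239, 66) = 1

Yes, coprime (GCD = 1)


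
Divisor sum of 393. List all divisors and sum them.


Divisors of 393: 1, 3, 131, 393
Sum = 1 + 3 + 131 + 393 = 528

σ(393) = 528


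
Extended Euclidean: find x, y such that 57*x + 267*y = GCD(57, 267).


Tabular extended Euclidean (each row: r = 57*s + 267*t):
r=57, s=1, t=0
r=267, s=0, t=1
q=0: r=57, s=1, t=0   [57*(1) + 267*(0) = 57]
q=4: r=39, s=-4, t=1   [57*(-4) + 267*(1) = 39]
q=1: r=18, s=5, t=-1   [57*(5) + 267*(-1) = 18]
q=2: r=3, s=-14, t=3   [57*(-14) + 267*(3) = 3]
q=6: r=0, s=89, t=-19   [57*(89) + 267*(-19) = 0]
GCD = 3; from the row with r=3: x=-14, y=3
Check: 57*(-14) + 267*(3) = -798 + 801 = 3

GCD = 3, x = -14, y = 3


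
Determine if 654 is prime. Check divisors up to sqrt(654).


654 / 2 = 327 (exact division)
654 is NOT prime.

No, 654 is not prime


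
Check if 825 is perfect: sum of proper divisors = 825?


Proper divisors of 825: 1, 3, 5, 11, 15, 25, 33, 55, 75, 165, 275
Sum = 1 + 3 + 5 + 11 + 15 + 25 + 33 + 55 + 75 + 165 + 275 = 663

No, 825 is not perfect (663 ≠ 825)


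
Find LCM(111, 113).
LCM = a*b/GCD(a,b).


GCD(111, 113) = 1
LCM = 111*113/1 = 12543/1 = 12543

LCM = 12543


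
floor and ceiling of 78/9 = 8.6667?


78/9 = 8.6667
floor = 8
ceil = 9

floor = 8, ceil = 9


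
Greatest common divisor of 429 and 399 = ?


429 = 1 * 399 + 30
399 = 13 * 30 + 9
30 = 3 * 9 + 3
9 = 3 * 3 + 0
GCD = 3


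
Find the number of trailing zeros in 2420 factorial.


floor(2420/5) = 484
floor(2420/25) = 96
floor(2420/125) = 19
floor(2420/625) = 3
Total = 602

602 trailing zeros


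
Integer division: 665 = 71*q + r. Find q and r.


665 = 71 * 9 + 26
Check: 639 + 26 = 665

q = 9, r = 26


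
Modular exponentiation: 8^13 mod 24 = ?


8^1 mod 24 = 8
8^2 mod 24 = 16
8^3 mod 24 = 8
8^4 mod 24 = 16
8^5 mod 24 = 8
8^6 mod 24 = 16
8^7 mod 24 = 8
8^8 mod 24 = 16
8^9 mod 24 = 8
8^10 mod 24 = 16
8^11 mod 24 = 8
8^12 mod 24 = 16
8^13 mod 24 = 8


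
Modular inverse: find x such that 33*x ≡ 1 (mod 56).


Use the extended Euclidean algorithm on (56, 33); each row r = 56*s + 33*t:
r=56, s=1, t=0
r=33, s=0, t=1
q=1: r=23, s=1, t=-1   [56*(1) + 33*(-1) = 23]
q=1: r=10, s=-1, t=2   [56*(-1) + 33*(2) = 10]
q=2: r=3, s=3, t=-5   [56*(3) + 33*(-5) = 3]
q=3: r=1, s=-10, t=17   [56*(-10) + 33*(17) = 1]
q=3: r=0, s=33, t=-56   [56*(33) + 33*(-56) = 0]
GCD = 1 with t = 17, so 33*(17) ≡ 1 (mod 56)
Inverse = 17 mod 56 = 17
Check: 33 * 17 = 561 ≡ 1 (mod 56)

33^(-1) ≡ 17 (mod 56)


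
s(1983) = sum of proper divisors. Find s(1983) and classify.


Proper divisors: 1, 3, 661
Sum = 1 + 3 + 661 = 665
665 < 1983 → deficient

s(1983) = 665 (deficient)


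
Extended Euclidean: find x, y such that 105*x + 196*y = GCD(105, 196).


Tabular extended Euclidean (each row: r = 105*s + 196*t):
r=105, s=1, t=0
r=196, s=0, t=1
q=0: r=105, s=1, t=0   [105*(1) + 196*(0) = 105]
q=1: r=91, s=-1, t=1   [105*(-1) + 196*(1) = 91]
q=1: r=14, s=2, t=-1   [105*(2) + 196*(-1) = 14]
q=6: r=7, s=-13, t=7   [105*(-13) + 196*(7) = 7]
q=2: r=0, s=28, t=-15   [105*(28) + 196*(-15) = 0]
GCD = 7; from the row with r=7: x=-13, y=7
Check: 105*(-13) + 196*(7) = -1365 + 1372 = 7

GCD = 7, x = -13, y = 7


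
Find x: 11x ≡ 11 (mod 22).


GCD(11, 22) = 11 divides 11
Divide: 1x ≡ 1 (mod 2)
x ≡ 1 (mod 2)


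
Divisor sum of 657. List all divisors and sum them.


Divisors of 657: 1, 3, 9, 73, 219, 657
Sum = 1 + 3 + 9 + 73 + 219 + 657 = 962

σ(657) = 962


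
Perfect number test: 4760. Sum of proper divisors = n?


Proper divisors of 4760: 1, 2, 4, 5, 7, 8, 10, 14, 17, 20, 28, 34, 35, 40, 56, 68, 70, 85, 119, 136, 140, 170, 238, 280, 340, 476, 595, 680, 952, 1190, 2380
Sum = 1 + 2 + 4 + 5 + 7 + 8 + 10 + 14 + 17 + 20 + 28 + 34 + 35 + 40 + 56 + 68 + 70 + 85 + 119 + 136 + 140 + 170 + 238 + 280 + 340 + 476 + 595 + 680 + 952 + 1190 + 2380 = 8200

No, 4760 is not perfect (8200 ≠ 4760)


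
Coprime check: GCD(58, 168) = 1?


Euclidean algorithm:
168 = 2 * 58 + 52
58 = 1 * 52 + 6
52 = 8 * 6 + 4
6 = 1 * 4 + 2
4 = 2 * 2 + 0
GCD(58, 168) = 2

No, not coprime (GCD = 2)


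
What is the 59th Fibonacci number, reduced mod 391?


F(k) mod 391 for k=1..59:
1, 1, 2, 3, 5, 8, 13, 21, 34, 55, 89, 144, 233, 377, 219, 205, 33, 238, 271, 118, 389, 116, 114, 230, 344, 183, 136, 319, 64, 383, 56, 48, 104, 152, 256, 17, 273, 290, 172, 71, 243, 314, 166, 89, 255, 344, 208, 161, 369, 139, 117, 256, 373, 238, 220, 67, 287, 354, 250
F(59) mod 391 = 250


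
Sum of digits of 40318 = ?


4 + 0 + 3 + 1 + 8 = 16


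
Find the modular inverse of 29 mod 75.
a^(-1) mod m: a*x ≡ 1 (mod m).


Use the extended Euclidean algorithm on (75, 29); each row r = 75*s + 29*t:
r=75, s=1, t=0
r=29, s=0, t=1
q=2: r=17, s=1, t=-2   [75*(1) + 29*(-2) = 17]
q=1: r=12, s=-1, t=3   [75*(-1) + 29*(3) = 12]
q=1: r=5, s=2, t=-5   [75*(2) + 29*(-5) = 5]
q=2: r=2, s=-5, t=13   [75*(-5) + 29*(13) = 2]
q=2: r=1, s=12, t=-31   [75*(12) + 29*(-31) = 1]
q=2: r=0, s=-29, t=75   [75*(-29) + 29*(75) = 0]
GCD = 1 with t = -31, so 29*(-31) ≡ 1 (mod 75)
Inverse = -31 mod 75 = 44
Check: 29 * 44 = 1276 ≡ 1 (mod 75)

29^(-1) ≡ 44 (mod 75)


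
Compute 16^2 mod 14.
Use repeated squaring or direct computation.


16^1 mod 14 = 2
16^2 mod 14 = 4


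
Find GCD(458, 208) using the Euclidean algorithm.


458 = 2 * 208 + 42
208 = 4 * 42 + 40
42 = 1 * 40 + 2
40 = 20 * 2 + 0
GCD = 2


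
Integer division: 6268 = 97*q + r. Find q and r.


6268 = 97 * 64 + 60
Check: 6208 + 60 = 6268

q = 64, r = 60


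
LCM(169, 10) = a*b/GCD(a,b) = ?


GCD(169, 10) = 1
LCM = 169*10/1 = 1690/1 = 1690

LCM = 1690


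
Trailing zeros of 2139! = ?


floor(2139/5) = 427
floor(2139/25) = 85
floor(2139/125) = 17
floor(2139/625) = 3
Total = 532

532 trailing zeros


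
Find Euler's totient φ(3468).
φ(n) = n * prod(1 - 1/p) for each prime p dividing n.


3468 = 2^2 × 3 × 17^2
Prime factors: 2, 3, 17
φ(3468) = 3468 × (1-1/2) × (1-1/3) × (1-1/17)
= 3468 × 1/2 × 2/3 × 16/17 = 1088

φ(3468) = 1088


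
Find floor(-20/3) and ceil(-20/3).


-20/3 = -6.6667
floor = -7
ceil = -6

floor = -7, ceil = -6


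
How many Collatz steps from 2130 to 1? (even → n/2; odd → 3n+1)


2130 → 1065 → 3196 → 1598 → 799 → 2398 → 1199 → 3598 → 1799 → 5398 → 2699 → 8098 → 4049 → 12148 → 6074 → 3037 → 9112 → 4556 → 2278 → 1139 → 3418 → 1709 → 5128 → 2564 → 1282 → 641 → 1924 → 962 → 481 → 1444 → 722 → 361 → 1084 → 542 → 271 → 814 → 407 → 1222 → 611 → 1834 → 917 → 2752 → 1376 → 688 → 344 → 172 → 86 → 43 → 130 → 65 → 196 → 98 → 49 → 148 → 74 → 37 → 112 → 56 → 28 → 14 → 7 → 22 → 11 → 34 → 17 → 52 → 26 → 13 → 40 → 20 → 10 → 5 → 16 → 8 → 4 → 2 → 1
Total steps = 76

76 steps


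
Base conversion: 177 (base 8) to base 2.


177 (base 8) = 127 (decimal)
127 (decimal) = 1111111 (base 2)


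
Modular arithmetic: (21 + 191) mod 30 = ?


21 + 191 = 212
212 mod 30 = 2


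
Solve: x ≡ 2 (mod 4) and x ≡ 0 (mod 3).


M = 4*3 = 12
M1 = M/4 = 3, M2 = M/3 = 4
M1^(-1) mod 4 = 3, M2^(-1) mod 3 = 1
x = 2*3*3 + 0*4*1 = 18
18 mod 12 = 6
Check: 6 mod 4 = 2 ✓, 6 mod 3 = 0 ✓

x ≡ 6 (mod 12)


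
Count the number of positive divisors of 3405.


3405 = 3^1 × 5^1 × 227^1
d(3405) = (1+1) × (1+1) × (1+1) = 8

8 divisors


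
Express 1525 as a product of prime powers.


1525 / 5 = 305
305 / 5 = 61
61 / 61 = 1
1525 = 5^2 × 61


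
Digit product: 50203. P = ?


5 × 0 × 2 × 0 × 3 = 0


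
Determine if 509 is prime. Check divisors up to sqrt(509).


Check divisors up to sqrt(509) = 22.5610
No divisors found.
509 is prime.

Yes, 509 is prime


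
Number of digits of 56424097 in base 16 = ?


56424097 in base 16 = 35CF6A1
Number of digits = 7

7 digits (base 16)


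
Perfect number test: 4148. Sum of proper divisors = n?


Proper divisors of 4148: 1, 2, 4, 17, 34, 61, 68, 122, 244, 1037, 2074
Sum = 1 + 2 + 4 + 17 + 34 + 61 + 68 + 122 + 244 + 1037 + 2074 = 3664

No, 4148 is not perfect (3664 ≠ 4148)


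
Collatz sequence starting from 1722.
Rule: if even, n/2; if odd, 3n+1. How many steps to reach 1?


1722 → 861 → 2584 → 1292 → 646 → 323 → 970 → 485 → 1456 → 728 → 364 → 182 → 91 → 274 → 137 → 412 → 206 → 103 → 310 → 155 → 466 → 233 → 700 → 350 → 175 → 526 → 263 → 790 → 395 → 1186 → 593 → 1780 → 890 → 445 → 1336 → 668 → 334 → 167 → 502 → 251 → 754 → 377 → 1132 → 566 → 283 → 850 → 425 → 1276 → 638 → 319 → 958 → 479 → 1438 → 719 → 2158 → 1079 → 3238 → 1619 → 4858 → 2429 → 7288 → 3644 → 1822 → 911 → 2734 → 1367 → 4102 → 2051 → 6154 → 3077 → 9232 → 4616 → 2308 → 1154 → 577 → 1732 → 866 → 433 → 1300 → 650 → 325 → 976 → 488 → 244 → 122 → 61 → 184 → 92 → 46 → 23 → 70 → 35 → 106 → 53 → 160 → 80 → 40 → 20 → 10 → 5 → 16 → 8 → 4 → 2 → 1
Total steps = 104

104 steps


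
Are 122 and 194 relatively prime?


Euclidean algorithm:
194 = 1 * 122 + 72
122 = 1 * 72 + 50
72 = 1 * 50 + 22
50 = 2 * 22 + 6
22 = 3 * 6 + 4
6 = 1 * 4 + 2
4 = 2 * 2 + 0
GCD(122, 194) = 2

No, not coprime (GCD = 2)


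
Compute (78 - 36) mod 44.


78 - 36 = 42
42 mod 44 = 42


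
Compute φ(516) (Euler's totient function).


516 = 2^2 × 3 × 43
Prime factors: 2, 3, 43
φ(516) = 516 × (1-1/2) × (1-1/3) × (1-1/43)
= 516 × 1/2 × 2/3 × 42/43 = 168

φ(516) = 168


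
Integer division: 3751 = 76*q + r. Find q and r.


3751 = 76 * 49 + 27
Check: 3724 + 27 = 3751

q = 49, r = 27


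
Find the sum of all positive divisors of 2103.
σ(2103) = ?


Divisors of 2103: 1, 3, 701, 2103
Sum = 1 + 3 + 701 + 2103 = 2808

σ(2103) = 2808


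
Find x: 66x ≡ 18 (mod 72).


GCD(66, 72) = 6 divides 18
Divide: 11x ≡ 3 (mod 12)
x ≡ 9 (mod 12)


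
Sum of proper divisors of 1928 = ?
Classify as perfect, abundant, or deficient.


Proper divisors: 1, 2, 4, 8, 241, 482, 964
Sum = 1 + 2 + 4 + 8 + 241 + 482 + 964 = 1702
1702 < 1928 → deficient

s(1928) = 1702 (deficient)


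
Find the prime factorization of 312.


312 / 2 = 156
156 / 2 = 78
78 / 2 = 39
39 / 3 = 13
13 / 13 = 1
312 = 2^3 × 3 × 13


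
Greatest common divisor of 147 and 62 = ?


147 = 2 * 62 + 23
62 = 2 * 23 + 16
23 = 1 * 16 + 7
16 = 2 * 7 + 2
7 = 3 * 2 + 1
2 = 2 * 1 + 0
GCD = 1


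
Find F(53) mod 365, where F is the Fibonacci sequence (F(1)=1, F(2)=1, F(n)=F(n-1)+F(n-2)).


F(k) mod 365 for k=1..53:
1, 1, 2, 3, 5, 8, 13, 21, 34, 55, 89, 144, 233, 12, 245, 257, 137, 29, 166, 195, 361, 191, 187, 13, 200, 213, 48, 261, 309, 205, 149, 354, 138, 127, 265, 27, 292, 319, 246, 200, 81, 281, 362, 278, 275, 188, 98, 286, 19, 305, 324, 264, 223
F(53) mod 365 = 223


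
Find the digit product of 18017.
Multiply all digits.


1 × 8 × 0 × 1 × 7 = 0


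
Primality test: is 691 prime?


Check divisors up to sqrt(691) = 26.2869
No divisors found.
691 is prime.

Yes, 691 is prime


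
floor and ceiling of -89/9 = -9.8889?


-89/9 = -9.8889
floor = -10
ceil = -9

floor = -10, ceil = -9


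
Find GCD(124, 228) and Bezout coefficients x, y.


Tabular extended Euclidean (each row: r = 124*s + 228*t):
r=124, s=1, t=0
r=228, s=0, t=1
q=0: r=124, s=1, t=0   [124*(1) + 228*(0) = 124]
q=1: r=104, s=-1, t=1   [124*(-1) + 228*(1) = 104]
q=1: r=20, s=2, t=-1   [124*(2) + 228*(-1) = 20]
q=5: r=4, s=-11, t=6   [124*(-11) + 228*(6) = 4]
q=5: r=0, s=57, t=-31   [124*(57) + 228*(-31) = 0]
GCD = 4; from the row with r=4: x=-11, y=6
Check: 124*(-11) + 228*(6) = -1364 + 1368 = 4

GCD = 4, x = -11, y = 6


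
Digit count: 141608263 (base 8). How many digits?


141608263 in base 8 = 1034142507
Number of digits = 10

10 digits (base 8)


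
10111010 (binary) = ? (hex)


10111010 (base 2) = 186 (decimal)
186 (decimal) = BA (base 16)


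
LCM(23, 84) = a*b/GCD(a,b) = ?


GCD(23, 84) = 1
LCM = 23*84/1 = 1932/1 = 1932

LCM = 1932


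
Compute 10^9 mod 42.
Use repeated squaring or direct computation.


10^1 mod 42 = 10
10^2 mod 42 = 16
10^3 mod 42 = 34
10^4 mod 42 = 4
10^5 mod 42 = 40
10^6 mod 42 = 22
10^7 mod 42 = 10
10^8 mod 42 = 16
10^9 mod 42 = 34


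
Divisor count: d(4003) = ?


4003 = 4003^1
d(4003) = (1+1) = 2

2 divisors


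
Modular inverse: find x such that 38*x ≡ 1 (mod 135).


Use the extended Euclidean algorithm on (135, 38); each row r = 135*s + 38*t:
r=135, s=1, t=0
r=38, s=0, t=1
q=3: r=21, s=1, t=-3   [135*(1) + 38*(-3) = 21]
q=1: r=17, s=-1, t=4   [135*(-1) + 38*(4) = 17]
q=1: r=4, s=2, t=-7   [135*(2) + 38*(-7) = 4]
q=4: r=1, s=-9, t=32   [135*(-9) + 38*(32) = 1]
q=4: r=0, s=38, t=-135   [135*(38) + 38*(-135) = 0]
GCD = 1 with t = 32, so 38*(32) ≡ 1 (mod 135)
Inverse = 32 mod 135 = 32
Check: 38 * 32 = 1216 ≡ 1 (mod 135)

38^(-1) ≡ 32 (mod 135)


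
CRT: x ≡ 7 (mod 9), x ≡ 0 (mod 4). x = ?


M = 9*4 = 36
M1 = M/9 = 4, M2 = M/4 = 9
M1^(-1) mod 9 = 7, M2^(-1) mod 4 = 1
x = 7*4*7 + 0*9*1 = 196
196 mod 36 = 16
Check: 16 mod 9 = 7 ✓, 16 mod 4 = 0 ✓

x ≡ 16 (mod 36)


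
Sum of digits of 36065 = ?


3 + 6 + 0 + 6 + 5 = 20


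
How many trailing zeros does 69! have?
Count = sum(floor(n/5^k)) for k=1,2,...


floor(69/5) = 13
floor(69/25) = 2
Total = 15

15 trailing zeros


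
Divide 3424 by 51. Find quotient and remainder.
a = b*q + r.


3424 = 51 * 67 + 7
Check: 3417 + 7 = 3424

q = 67, r = 7


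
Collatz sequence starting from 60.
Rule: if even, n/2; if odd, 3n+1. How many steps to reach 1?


60 → 30 → 15 → 46 → 23 → 70 → 35 → 106 → 53 → 160 → 80 → 40 → 20 → 10 → 5 → 16 → 8 → 4 → 2 → 1
Total steps = 19

19 steps


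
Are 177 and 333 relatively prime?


Euclidean algorithm:
333 = 1 * 177 + 156
177 = 1 * 156 + 21
156 = 7 * 21 + 9
21 = 2 * 9 + 3
9 = 3 * 3 + 0
GCD(177, 333) = 3

No, not coprime (GCD = 3)


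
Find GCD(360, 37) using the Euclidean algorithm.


360 = 9 * 37 + 27
37 = 1 * 27 + 10
27 = 2 * 10 + 7
10 = 1 * 7 + 3
7 = 2 * 3 + 1
3 = 3 * 1 + 0
GCD = 1


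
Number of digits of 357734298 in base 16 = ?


357734298 in base 16 = 1552979A
Number of digits = 8

8 digits (base 16)
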